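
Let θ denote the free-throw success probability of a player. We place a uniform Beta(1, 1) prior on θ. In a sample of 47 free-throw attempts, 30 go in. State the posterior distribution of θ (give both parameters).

The binomial likelihood is conjugate to the Beta prior: with 30 successes and 17 failures, the posterior is Beta(1+30, 1+17) = Beta(31, 18).

Posterior: Beta(31, 18)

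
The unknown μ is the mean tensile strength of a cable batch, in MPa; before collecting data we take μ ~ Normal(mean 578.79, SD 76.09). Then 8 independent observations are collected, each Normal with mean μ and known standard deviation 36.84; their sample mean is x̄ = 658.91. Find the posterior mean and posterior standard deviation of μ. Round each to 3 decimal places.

Prior precision 1/τ₀² = 1/76.09² = 0.00017272; data precision n/σ² = 8/36.84² = 0.00589455.
Posterior precision = 0.00017272 + 0.00589455 = 0.00606727, giving posterior SD = 1/√0.00606727 = 12.838.
Posterior mean = (0.00017272·578.79 + 0.00589455·658.91) / 0.00606727 = 656.629.

Posterior mean ≈ 656.629; posterior SD ≈ 12.838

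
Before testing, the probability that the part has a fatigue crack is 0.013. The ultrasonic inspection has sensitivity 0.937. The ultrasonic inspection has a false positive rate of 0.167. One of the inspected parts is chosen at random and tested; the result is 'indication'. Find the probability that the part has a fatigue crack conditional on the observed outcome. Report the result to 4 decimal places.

Write H for 'the part has a fatigue crack'. Prior odds H:¬H = 0.013/0.987 = 0.013171. For the 'indication' outcome, the likelihood ratio is 0.937/0.167 = 5.6108.
Posterior odds = 0.013171 × 5.6108 = 0.073901, so P(H|E) = 0.073901/(1+0.073901) = 0.0688.

P(H | E) ≈ 0.0688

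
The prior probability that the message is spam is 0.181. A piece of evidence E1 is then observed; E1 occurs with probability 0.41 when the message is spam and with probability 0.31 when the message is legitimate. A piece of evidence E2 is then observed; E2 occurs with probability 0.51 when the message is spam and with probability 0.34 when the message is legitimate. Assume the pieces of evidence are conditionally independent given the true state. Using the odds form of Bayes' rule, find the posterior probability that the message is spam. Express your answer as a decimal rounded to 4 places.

Prior odds = 0.181/(1−0.181) = 0.22100.
Likelihood ratio for E1 = 0.41/0.31 = 1.3226.
Likelihood ratio for E2 = 0.51/0.34 = 1.5000.
Posterior odds = prior odds × LR₁ × LR₂ = 0.43844.
Posterior probability = odds/(1+odds) = 0.43844/1.4384 = 0.3048.

Posterior probability ≈ 0.3048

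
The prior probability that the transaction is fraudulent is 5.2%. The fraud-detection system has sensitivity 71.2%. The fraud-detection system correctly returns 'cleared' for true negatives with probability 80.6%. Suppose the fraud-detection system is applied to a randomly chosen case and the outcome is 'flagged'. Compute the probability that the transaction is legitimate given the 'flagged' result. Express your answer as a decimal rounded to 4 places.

Write H for 'the transaction is fraudulent'. Prior odds H:¬H = 0.052/0.948 = 0.054852. For the 'flagged' outcome, the likelihood ratio is 0.712/0.194 = 3.6701.
Posterior odds = 0.054852 × 3.6701 = 0.20131, so P(H|E) = 0.20131/(1+0.20131) = 0.1676. Then P(¬H|E) = 1 − 0.1676 = 0.8324.

P(¬H | E) ≈ 0.8324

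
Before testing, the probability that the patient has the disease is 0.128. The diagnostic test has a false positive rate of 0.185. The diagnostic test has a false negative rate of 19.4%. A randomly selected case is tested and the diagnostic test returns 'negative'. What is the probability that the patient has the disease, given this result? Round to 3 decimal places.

Let H be the event that the patient has the disease. P(H) = 0.128, so P(¬H) = 0.872. With E the 'negative' result, P(E|H) = 0.194 and P(E|¬H) = 0.815.
P(E) = 0.194·0.128 + 0.815·0.872 = 0.024832 + 0.71068 = 0.73551.
By Bayes' theorem, P(H|E) = 0.024832 / 0.73551 = 0.034.

P(H | E) ≈ 0.034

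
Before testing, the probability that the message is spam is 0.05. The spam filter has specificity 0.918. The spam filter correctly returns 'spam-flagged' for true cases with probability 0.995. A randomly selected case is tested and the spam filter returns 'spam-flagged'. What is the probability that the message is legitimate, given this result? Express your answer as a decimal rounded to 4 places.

P(¬H | E) ≈ 0.6103

Write H for 'the message is spam'. Prior odds H:¬H = 0.05/0.95 = 0.052632. For the 'spam-flagged' outcome, the likelihood ratio is 0.995/0.082 = 12.134.
Posterior odds = 0.052632 × 12.134 = 0.63864, so P(H|E) = 0.63864/(1+0.63864) = 0.3897. Then P(¬H|E) = 1 − 0.3897 = 0.6103.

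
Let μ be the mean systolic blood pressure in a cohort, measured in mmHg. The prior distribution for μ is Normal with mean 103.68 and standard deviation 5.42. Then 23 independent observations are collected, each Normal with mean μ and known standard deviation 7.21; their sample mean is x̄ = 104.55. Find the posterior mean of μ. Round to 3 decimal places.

Posterior mean ≈ 104.488

With known σ, the Normal prior is conjugate. Weight on the data is w = (n/σ²)/(n/σ² + 1/τ₀²) = 0.442443/(0.442443+0.0340409) = 0.92856.
Posterior mean = w·x̄ + (1−w)·μ₀ = 0.92856·104.55 + 0.071442·103.68 = 104.488.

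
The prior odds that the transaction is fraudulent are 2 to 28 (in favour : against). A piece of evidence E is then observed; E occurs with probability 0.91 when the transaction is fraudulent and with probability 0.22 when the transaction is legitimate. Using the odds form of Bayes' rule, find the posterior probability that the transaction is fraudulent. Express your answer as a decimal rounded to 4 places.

Prior odds = 2/28 = 0.071429.
Likelihood ratio for E = 0.91/0.22 = 4.1364.
Posterior odds = prior odds × LR = 0.29545.
Posterior probability = odds/(1+odds) = 0.29545/1.2955 = 0.2281.

Posterior probability ≈ 0.2281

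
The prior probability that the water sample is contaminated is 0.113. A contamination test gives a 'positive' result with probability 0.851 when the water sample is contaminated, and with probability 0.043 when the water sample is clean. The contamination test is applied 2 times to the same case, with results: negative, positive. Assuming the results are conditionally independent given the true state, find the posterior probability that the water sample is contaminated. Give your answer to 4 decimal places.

Posterior P(H) ≈ 0.2819

With H the event that the water sample is contaminated, the joint likelihood of the observed sequence is P(data|H) = 0.149·0.851 = 0.12680 and P(data|¬H) = 0.957·0.043 = 0.041151.
Bayes: P(H|data) = 0.113·0.12680 / (0.113·0.12680 + 0.887·0.041151) = 0.014328/0.050829 = 0.2819.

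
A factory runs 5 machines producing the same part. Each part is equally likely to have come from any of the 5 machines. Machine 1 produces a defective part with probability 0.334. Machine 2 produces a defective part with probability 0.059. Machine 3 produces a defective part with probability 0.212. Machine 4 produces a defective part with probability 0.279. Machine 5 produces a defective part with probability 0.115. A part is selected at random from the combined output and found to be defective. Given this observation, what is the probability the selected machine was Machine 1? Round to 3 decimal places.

Tabulate prior·likelihood by source: [1] prior 0.2, lik 0.334, product 0.06680; [2] prior 0.2, lik 0.059, product 0.01180; [3] prior 0.2, lik 0.212, product 0.04240; [4] prior 0.2, lik 0.279, product 0.05580; [5] prior 0.2, lik 0.115, product 0.02300.
Normalizing constant = 0.19980; the posterior for Machine 1 is its product over the sum, 0.06680/0.19980 = 0.334.

Posterior probability ≈ 0.334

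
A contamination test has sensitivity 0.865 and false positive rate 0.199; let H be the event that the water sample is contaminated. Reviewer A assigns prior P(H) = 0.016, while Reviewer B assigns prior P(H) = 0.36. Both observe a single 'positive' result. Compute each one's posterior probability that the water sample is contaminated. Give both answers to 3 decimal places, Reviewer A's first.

P('+'|H) = 0.865, P('+'|¬H) = 0.199.
Reviewer A: numerator 0.865·0.016 = 0.013840; evidence = 0.013840+0.199·0.984 = 0.20966; posterior = 0.066.
Reviewer B: numerator 0.865·0.36 = 0.31140; evidence = 0.31140+0.199·0.64 = 0.43876; posterior = 0.710.

Reviewer A: 0.066; Reviewer B: 0.710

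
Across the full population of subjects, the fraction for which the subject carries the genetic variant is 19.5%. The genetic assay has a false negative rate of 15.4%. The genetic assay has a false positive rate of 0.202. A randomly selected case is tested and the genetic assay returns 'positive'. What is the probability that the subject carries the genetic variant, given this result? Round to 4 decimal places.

P(H | E) ≈ 0.5036

Write H for 'the subject carries the genetic variant'. Prior odds H:¬H = 0.195/0.805 = 0.24224. For the 'positive' outcome, the likelihood ratio is 0.846/0.202 = 4.1881.
Posterior odds = 0.24224 × 4.1881 = 1.0145, so P(H|E) = 1.0145/(1+1.0145) = 0.5036.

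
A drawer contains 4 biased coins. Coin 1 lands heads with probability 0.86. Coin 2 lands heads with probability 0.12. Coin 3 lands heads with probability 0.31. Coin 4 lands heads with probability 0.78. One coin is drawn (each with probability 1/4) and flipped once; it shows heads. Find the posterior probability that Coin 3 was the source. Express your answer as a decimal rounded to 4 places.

Posterior probability ≈ 0.1498

P(heads|C1) = 0.86; P(heads|C2) = 0.12; P(heads|C3) = 0.31; P(heads|C4) = 0.78.
Prior × likelihood for each source: 0.25·0.86=0.2150, 0.25·0.12=0.03000, 0.25·0.31=0.07750, 0.25·0.78=0.1950. Summing gives P(heads) = 0.51750.
P(Coin 3 | heads) = 0.07750 / 0.51750 = 0.1498.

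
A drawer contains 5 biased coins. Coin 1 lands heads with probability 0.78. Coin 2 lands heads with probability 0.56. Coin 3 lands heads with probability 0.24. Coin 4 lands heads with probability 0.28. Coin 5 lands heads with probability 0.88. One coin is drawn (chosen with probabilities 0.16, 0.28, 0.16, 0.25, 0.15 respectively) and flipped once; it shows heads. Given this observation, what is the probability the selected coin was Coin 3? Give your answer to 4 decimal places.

Tabulate prior·likelihood by source: [1] prior 0.16, lik 0.78, product 0.1248; [2] prior 0.28, lik 0.56, product 0.1568; [3] prior 0.16, lik 0.24, product 0.03840; [4] prior 0.25, lik 0.28, product 0.07000; [5] prior 0.15, lik 0.88, product 0.1320.
Normalizing constant = 0.52200; the posterior for Coin 3 is its product over the sum, 0.03840/0.52200 = 0.0736.

Posterior probability ≈ 0.0736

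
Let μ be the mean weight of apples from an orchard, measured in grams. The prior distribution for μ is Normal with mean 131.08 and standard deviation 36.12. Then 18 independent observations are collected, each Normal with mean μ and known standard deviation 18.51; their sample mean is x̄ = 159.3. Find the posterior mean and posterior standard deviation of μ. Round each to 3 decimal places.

Prior precision 1/τ₀² = 1/36.12² = 0.00076649; data precision n/σ² = 18/18.51² = 0.0525363.
Posterior precision = 0.00076649 + 0.0525363 = 0.0533028, giving posterior SD = 1/√0.0533028 = 4.331.
Posterior mean = (0.00076649·131.08 + 0.0525363·159.3) / 0.0533028 = 158.894.

Posterior mean ≈ 158.894; posterior SD ≈ 4.331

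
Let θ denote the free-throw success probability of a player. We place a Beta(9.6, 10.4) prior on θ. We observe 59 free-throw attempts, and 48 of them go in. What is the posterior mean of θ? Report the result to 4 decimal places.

Posterior mean ≈ 0.7291

Observing 48 successes and 11 failures updates Beta(9.6, 10.4) by adding the success and failure counts to the two shape parameters: α = 9.6+48 = 57.6, β = 10.4+11 = 21.4.
Posterior mean = α/(α+β) = 57.6/79 = 0.7291.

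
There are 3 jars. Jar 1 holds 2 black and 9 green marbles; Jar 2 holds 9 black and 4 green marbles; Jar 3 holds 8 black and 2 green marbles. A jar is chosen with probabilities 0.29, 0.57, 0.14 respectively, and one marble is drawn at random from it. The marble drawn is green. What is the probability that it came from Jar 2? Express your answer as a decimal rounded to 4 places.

Posterior probability ≈ 0.3980

P(green|Jar 1) = 0.8182; P(green|Jar 2) = 0.3077; P(green|Jar 3) = 0.2.
Prior × likelihood for each source: 0.29·0.8182=0.2373, 0.57·0.3077=0.1754, 0.14·0.2=0.02800. Summing gives P(green) = 0.44066.
P(Jar 2 | green) = 0.1754 / 0.44066 = 0.3980.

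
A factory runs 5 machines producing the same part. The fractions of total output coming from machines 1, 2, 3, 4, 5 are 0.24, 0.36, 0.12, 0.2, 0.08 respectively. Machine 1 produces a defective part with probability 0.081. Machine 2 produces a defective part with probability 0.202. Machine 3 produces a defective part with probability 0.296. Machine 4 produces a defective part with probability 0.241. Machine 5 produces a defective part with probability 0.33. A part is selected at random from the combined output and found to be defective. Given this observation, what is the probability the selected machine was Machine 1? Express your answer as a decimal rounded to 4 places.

Posterior probability ≈ 0.0961

Tabulate prior·likelihood by source: [1] prior 0.24, lik 0.081, product 0.01944; [2] prior 0.36, lik 0.202, product 0.07272; [3] prior 0.12, lik 0.296, product 0.03552; [4] prior 0.2, lik 0.241, product 0.04820; [5] prior 0.08, lik 0.33, product 0.02640.
Normalizing constant = 0.20228; the posterior for Machine 1 is its product over the sum, 0.01944/0.20228 = 0.0961.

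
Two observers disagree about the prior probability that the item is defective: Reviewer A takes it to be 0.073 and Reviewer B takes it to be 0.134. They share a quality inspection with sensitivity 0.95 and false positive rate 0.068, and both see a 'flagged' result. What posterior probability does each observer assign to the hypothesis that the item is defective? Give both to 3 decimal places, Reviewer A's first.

P('+'|H) = 0.95, P('+'|¬H) = 0.068.
Reviewer A: numerator 0.95·0.073 = 0.069350; evidence = 0.069350+0.068·0.927 = 0.13239; posterior = 0.524.
Reviewer B: numerator 0.95·0.134 = 0.12730; evidence = 0.12730+0.068·0.866 = 0.18619; posterior = 0.684.

Reviewer A: 0.524; Reviewer B: 0.684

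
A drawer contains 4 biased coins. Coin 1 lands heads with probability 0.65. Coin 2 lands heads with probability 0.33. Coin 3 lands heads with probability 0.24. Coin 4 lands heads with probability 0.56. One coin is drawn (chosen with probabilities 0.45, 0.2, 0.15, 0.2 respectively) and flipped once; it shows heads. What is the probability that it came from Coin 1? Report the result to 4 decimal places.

Tabulate prior·likelihood by source: [1] prior 0.45, lik 0.65, product 0.2925; [2] prior 0.2, lik 0.33, product 0.06600; [3] prior 0.15, lik 0.24, product 0.03600; [4] prior 0.2, lik 0.56, product 0.1120.
Normalizing constant = 0.50650; the posterior for Coin 1 is its product over the sum, 0.2925/0.50650 = 0.5775.

Posterior probability ≈ 0.5775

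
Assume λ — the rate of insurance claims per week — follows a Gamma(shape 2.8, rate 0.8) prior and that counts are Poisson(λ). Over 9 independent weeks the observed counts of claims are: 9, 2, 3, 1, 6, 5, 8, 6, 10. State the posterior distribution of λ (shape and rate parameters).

The Poisson likelihood adds the total count to the shape and the number of exposure periods to the rate. Here ∑xᵢ = 50 and n = 9, so shape 2.8→52.8 and rate 0.8→9.8.

Posterior: Gamma(shape=52.8, rate=9.8)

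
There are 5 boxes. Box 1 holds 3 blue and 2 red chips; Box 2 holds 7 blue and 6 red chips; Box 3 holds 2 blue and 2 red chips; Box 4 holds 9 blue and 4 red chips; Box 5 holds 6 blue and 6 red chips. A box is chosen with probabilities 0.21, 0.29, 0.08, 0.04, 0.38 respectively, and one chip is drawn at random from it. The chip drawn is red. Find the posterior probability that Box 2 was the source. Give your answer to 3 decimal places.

Posterior probability ≈ 0.291

P(red|Box 1) = 0.4; P(red|Box 2) = 0.4615; P(red|Box 3) = 0.5; P(red|Box 4) = 0.3077; P(red|Box 5) = 0.5.
Prior × likelihood for each source: 0.21·0.4=0.08400, 0.29·0.4615=0.1338, 0.08·0.5=0.04000, 0.04·0.3077=0.01231, 0.38·0.5=0.1900. Summing gives P(red) = 0.46015.
P(Box 2 | red) = 0.1338 / 0.46015 = 0.291.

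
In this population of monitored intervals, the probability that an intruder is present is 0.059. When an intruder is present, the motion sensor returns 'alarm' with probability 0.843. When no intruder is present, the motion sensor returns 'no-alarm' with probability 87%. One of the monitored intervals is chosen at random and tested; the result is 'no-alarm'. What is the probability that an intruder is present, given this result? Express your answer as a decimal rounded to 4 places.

P(H | E) ≈ 0.0112

Let H be the event that an intruder is present. P(H) = 0.059, so P(¬H) = 0.941. With E the 'no-alarm' result, P(E|H) = 0.157 and P(E|¬H) = 0.87.
P(E) = 0.157·0.059 + 0.87·0.941 = 0.0092630 + 0.81867 = 0.82793.
By Bayes' theorem, P(H|E) = 0.0092630 / 0.82793 = 0.0112.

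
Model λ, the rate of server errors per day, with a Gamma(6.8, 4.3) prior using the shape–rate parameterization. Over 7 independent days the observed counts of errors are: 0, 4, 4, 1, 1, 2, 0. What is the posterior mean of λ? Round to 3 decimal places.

Posterior mean ≈ 1.664

Total count ∑xᵢ = 12 over n = 7 days.
Gamma is conjugate to the Poisson likelihood: posterior is Gamma(shape = 6.8+12 = 18.8, rate = 4.3+7 = 11.3).
Posterior mean = shape/rate = 18.8/11.3 = 1.664.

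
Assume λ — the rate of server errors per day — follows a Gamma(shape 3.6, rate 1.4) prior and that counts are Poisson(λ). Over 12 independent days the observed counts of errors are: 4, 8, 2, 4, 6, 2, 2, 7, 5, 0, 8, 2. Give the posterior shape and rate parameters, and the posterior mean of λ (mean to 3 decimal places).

Posterior: Gamma(shape=53.6, rate=13.4); mean ≈ 4.000

Total count ∑xᵢ = 50 over n = 12 days.
Gamma is conjugate to the Poisson likelihood: posterior is Gamma(shape = 3.6+50 = 53.6, rate = 1.4+12 = 13.4).
E[λ | data] = 53.6/13.4 = 4.000.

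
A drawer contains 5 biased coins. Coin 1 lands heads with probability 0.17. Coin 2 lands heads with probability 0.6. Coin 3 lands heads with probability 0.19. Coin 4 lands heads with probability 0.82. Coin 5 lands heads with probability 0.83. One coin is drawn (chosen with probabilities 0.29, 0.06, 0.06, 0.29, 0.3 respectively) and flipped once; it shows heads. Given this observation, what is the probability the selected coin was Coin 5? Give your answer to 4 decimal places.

Tabulate prior·likelihood by source: [1] prior 0.29, lik 0.17, product 0.04930; [2] prior 0.06, lik 0.6, product 0.03600; [3] prior 0.06, lik 0.19, product 0.01140; [4] prior 0.29, lik 0.82, product 0.2378; [5] prior 0.3, lik 0.83, product 0.2490.
Normalizing constant = 0.58350; the posterior for Coin 5 is its product over the sum, 0.2490/0.58350 = 0.4267.

Posterior probability ≈ 0.4267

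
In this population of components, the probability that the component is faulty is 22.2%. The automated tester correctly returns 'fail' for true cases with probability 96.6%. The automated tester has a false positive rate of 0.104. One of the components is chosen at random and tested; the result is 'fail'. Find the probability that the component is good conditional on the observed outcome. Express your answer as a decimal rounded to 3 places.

P(¬H | E) ≈ 0.274

Write H for 'the component is faulty'. Prior odds H:¬H = 0.222/0.778 = 0.28535. For the 'fail' outcome, the likelihood ratio is 0.966/0.104 = 9.2885.
Posterior odds = 0.28535 × 9.2885 = 2.6504, so P(H|E) = 2.6504/(1+2.6504) = 0.726. Then P(¬H|E) = 1 − 0.726 = 0.274.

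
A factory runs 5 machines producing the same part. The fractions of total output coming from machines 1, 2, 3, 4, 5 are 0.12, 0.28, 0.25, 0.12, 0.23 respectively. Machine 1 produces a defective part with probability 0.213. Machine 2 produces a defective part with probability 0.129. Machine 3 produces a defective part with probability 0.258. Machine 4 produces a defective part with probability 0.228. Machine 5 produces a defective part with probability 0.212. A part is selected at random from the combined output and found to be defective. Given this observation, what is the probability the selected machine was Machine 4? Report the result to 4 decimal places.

Posterior probability ≈ 0.1352

P(defective|M1) = 0.213; P(defective|M2) = 0.129; P(defective|M3) = 0.258; P(defective|M4) = 0.228; P(defective|M5) = 0.212.
Prior × likelihood for each source: 0.12·0.213=0.02556, 0.28·0.129=0.03612, 0.25·0.258=0.06450, 0.12·0.228=0.02736, 0.23·0.212=0.04876. Summing gives P(defective) = 0.20230.
P(Machine 4 | defective) = 0.02736 / 0.20230 = 0.1352.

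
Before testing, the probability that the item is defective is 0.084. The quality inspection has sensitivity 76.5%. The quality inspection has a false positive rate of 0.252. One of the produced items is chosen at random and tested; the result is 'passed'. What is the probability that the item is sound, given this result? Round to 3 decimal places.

Write H for 'the item is defective'. Prior odds H:¬H = 0.084/0.916 = 0.091703. For the 'passed' outcome, the likelihood ratio is 0.235/0.748 = 0.31417.
Posterior odds = 0.091703 × 0.31417 = 0.028810, so P(H|E) = 0.028810/(1+0.028810) = 0.028. Then P(¬H|E) = 1 − 0.028 = 0.972.

P(¬H | E) ≈ 0.972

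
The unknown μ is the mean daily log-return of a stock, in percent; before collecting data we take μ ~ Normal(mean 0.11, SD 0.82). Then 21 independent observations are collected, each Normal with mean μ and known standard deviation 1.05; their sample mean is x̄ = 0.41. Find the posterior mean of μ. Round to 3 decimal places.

Posterior mean ≈ 0.388

With known σ, the Normal prior is conjugate. Weight on the data is w = (n/σ²)/(n/σ² + 1/τ₀²) = 19.0476/(19.0476+1.48721) = 0.92758.
Posterior mean = w·x̄ + (1−w)·μ₀ = 0.92758·0.41 + 0.072424·0.11 = 0.388.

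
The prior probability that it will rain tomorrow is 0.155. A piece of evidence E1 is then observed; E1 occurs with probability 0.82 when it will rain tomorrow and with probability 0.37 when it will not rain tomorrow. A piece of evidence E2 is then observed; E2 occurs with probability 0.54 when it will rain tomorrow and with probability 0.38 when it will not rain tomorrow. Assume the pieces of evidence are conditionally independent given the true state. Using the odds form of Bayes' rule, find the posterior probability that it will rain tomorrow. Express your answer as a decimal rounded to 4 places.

Prior odds = 0.155/(1−0.155) = 0.18343.
Likelihood ratio for E1 = 0.82/0.37 = 2.2162.
Likelihood ratio for E2 = 0.54/0.38 = 1.4211.
Posterior odds = prior odds × LR₁ × LR₂ = 0.57769.
Posterior probability = odds/(1+odds) = 0.57769/1.5777 = 0.3662.

Posterior probability ≈ 0.3662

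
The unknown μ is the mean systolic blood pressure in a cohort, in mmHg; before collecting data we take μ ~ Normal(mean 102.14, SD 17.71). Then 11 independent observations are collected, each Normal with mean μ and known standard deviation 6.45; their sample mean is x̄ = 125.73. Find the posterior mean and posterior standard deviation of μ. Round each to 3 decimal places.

Posterior mean ≈ 125.449; posterior SD ≈ 1.933

With known σ, the Normal prior is conjugate. Weight on the data is w = (n/σ²)/(n/σ² + 1/τ₀²) = 0.264407/(0.264407+0.00318833) = 0.98809.
Posterior mean = w·x̄ + (1−w)·μ₀ = 0.98809·125.73 + 0.011915·102.14 = 125.449. Posterior variance = 1/(0.264407+0.00318833) = 3.73698, so SD = 1.933.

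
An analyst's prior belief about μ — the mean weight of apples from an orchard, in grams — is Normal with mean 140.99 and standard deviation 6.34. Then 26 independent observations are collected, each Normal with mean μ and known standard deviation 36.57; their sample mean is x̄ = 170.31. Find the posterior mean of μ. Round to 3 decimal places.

Prior precision 1/τ₀² = 1/6.34² = 0.0248783; data precision n/σ² = 26/36.57² = 0.0194412.
Posterior precision = 0.0248783 + 0.0194412 = 0.0443196.
Posterior mean = (0.0248783·140.99 + 0.0194412·170.31) / 0.0443196 = 153.852.

Posterior mean ≈ 153.852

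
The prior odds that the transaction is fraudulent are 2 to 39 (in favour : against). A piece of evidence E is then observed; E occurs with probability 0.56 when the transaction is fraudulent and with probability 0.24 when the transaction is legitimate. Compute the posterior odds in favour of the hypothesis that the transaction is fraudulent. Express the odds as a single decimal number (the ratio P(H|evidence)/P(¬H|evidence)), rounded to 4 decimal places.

Prior odds = 2/39 = 0.051282.
Likelihood ratio for E = 0.56/0.24 = 2.3333.
Posterior odds = prior odds × LR = 0.11966.

Posterior odds ≈ 0.1197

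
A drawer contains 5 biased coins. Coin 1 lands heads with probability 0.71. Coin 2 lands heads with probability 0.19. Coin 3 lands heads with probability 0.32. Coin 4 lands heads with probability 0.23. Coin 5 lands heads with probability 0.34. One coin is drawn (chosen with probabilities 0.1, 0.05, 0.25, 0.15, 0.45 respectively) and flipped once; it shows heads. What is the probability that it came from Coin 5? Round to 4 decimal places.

Posterior probability ≈ 0.4397

P(heads|C1) = 0.71; P(heads|C2) = 0.19; P(heads|C3) = 0.32; P(heads|C4) = 0.23; P(heads|C5) = 0.34.
Prior × likelihood for each source: 0.1·0.71=0.07100, 0.05·0.19=0.009500, 0.25·0.32=0.08000, 0.15·0.23=0.03450, 0.45·0.34=0.1530. Summing gives P(heads) = 0.34800.
P(Coin 5 | heads) = 0.1530 / 0.34800 = 0.4397.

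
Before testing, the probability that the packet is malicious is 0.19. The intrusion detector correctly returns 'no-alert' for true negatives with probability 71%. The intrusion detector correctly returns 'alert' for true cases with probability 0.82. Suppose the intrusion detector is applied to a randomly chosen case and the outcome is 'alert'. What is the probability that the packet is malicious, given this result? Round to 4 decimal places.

P(H | E) ≈ 0.3988

Write H for 'the packet is malicious'. Prior odds H:¬H = 0.19/0.81 = 0.23457. For the 'alert' outcome, the likelihood ratio is 0.82/0.29 = 2.8276.
Posterior odds = 0.23457 × 2.8276 = 0.66326, so P(H|E) = 0.66326/(1+0.66326) = 0.3988.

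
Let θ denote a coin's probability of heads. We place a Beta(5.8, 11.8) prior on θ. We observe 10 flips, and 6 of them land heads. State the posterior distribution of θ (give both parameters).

Posterior: Beta(11.8, 15.8)

The binomial likelihood is conjugate to the Beta prior: with 6 successes and 4 failures, the posterior is Beta(5.8+6, 11.8+4) = Beta(11.8, 15.8).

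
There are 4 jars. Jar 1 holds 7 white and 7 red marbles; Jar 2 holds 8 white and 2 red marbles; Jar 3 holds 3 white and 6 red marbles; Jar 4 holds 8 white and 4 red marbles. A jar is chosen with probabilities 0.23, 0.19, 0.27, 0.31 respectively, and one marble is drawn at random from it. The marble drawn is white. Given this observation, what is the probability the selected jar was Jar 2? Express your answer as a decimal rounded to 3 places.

Tabulate prior·likelihood by source: [1] prior 0.23, lik 0.5, product 0.1150; [2] prior 0.19, lik 0.8, product 0.1520; [3] prior 0.27, lik 0.3333, product 0.09000; [4] prior 0.31, lik 0.6667, product 0.2067.
Normalizing constant = 0.56367; the posterior for Jar 2 is its product over the sum, 0.1520/0.56367 = 0.270.

Posterior probability ≈ 0.270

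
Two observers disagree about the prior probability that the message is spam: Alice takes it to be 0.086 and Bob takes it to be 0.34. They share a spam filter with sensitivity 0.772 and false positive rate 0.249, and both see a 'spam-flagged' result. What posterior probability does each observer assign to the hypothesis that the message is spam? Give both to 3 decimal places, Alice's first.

P('+'|H) = 0.772, P('+'|¬H) = 0.249.
Alice: numerator 0.772·0.086 = 0.066392; evidence = 0.066392+0.249·0.914 = 0.29398; posterior = 0.226.
Bob: numerator 0.772·0.34 = 0.26248; evidence = 0.26248+0.249·0.66 = 0.42682; posterior = 0.615.

Alice: 0.226; Bob: 0.615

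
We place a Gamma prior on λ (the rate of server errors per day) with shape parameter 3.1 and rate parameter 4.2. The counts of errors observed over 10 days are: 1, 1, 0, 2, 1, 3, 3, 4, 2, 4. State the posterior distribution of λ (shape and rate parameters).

Total count ∑xᵢ = 21 over n = 10 days.
Gamma is conjugate to the Poisson likelihood: posterior is Gamma(shape = 3.1+21 = 24.1, rate = 4.2+10 = 14.2).

Posterior: Gamma(shape=24.1, rate=14.2)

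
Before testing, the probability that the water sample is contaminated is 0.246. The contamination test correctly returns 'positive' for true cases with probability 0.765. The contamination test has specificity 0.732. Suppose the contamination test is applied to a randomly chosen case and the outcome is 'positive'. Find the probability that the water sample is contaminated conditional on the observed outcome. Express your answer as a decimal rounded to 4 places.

Write H for 'the water sample is contaminated'. Prior odds H:¬H = 0.246/0.754 = 0.32626. For the 'positive' outcome, the likelihood ratio is 0.765/0.268 = 2.8545.
Posterior odds = 0.32626 × 2.8545 = 0.93130, so P(H|E) = 0.93130/(1+0.93130) = 0.4822.

P(H | E) ≈ 0.4822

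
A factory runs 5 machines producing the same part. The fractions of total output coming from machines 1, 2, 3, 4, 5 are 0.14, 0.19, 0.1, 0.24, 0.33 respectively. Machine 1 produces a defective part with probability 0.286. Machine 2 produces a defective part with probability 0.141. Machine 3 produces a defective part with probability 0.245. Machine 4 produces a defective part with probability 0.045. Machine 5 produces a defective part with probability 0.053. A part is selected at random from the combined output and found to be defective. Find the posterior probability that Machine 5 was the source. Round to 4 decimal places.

Posterior probability ≈ 0.1462

P(defective|M1) = 0.286; P(defective|M2) = 0.141; P(defective|M3) = 0.245; P(defective|M4) = 0.045; P(defective|M5) = 0.053.
Prior × likelihood for each source: 0.14·0.286=0.04004, 0.19·0.141=0.02679, 0.1·0.245=0.02450, 0.24·0.045=0.01080, 0.33·0.053=0.01749. Summing gives P(defective) = 0.11962.
P(Machine 5 | defective) = 0.01749 / 0.11962 = 0.1462.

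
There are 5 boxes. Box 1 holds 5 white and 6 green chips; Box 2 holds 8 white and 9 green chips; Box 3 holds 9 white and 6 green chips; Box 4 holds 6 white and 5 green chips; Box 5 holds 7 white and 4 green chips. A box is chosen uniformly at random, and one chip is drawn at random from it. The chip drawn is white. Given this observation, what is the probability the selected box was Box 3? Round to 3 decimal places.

Posterior probability ≈ 0.222

P(white|Box 1) = 0.4545; P(white|Box 2) = 0.4706; P(white|Box 3) = 0.6; P(white|Box 4) = 0.5455; P(white|Box 5) = 0.6364.
Prior × likelihood for each source: 0.2·0.4545=0.09091, 0.2·0.4706=0.09412, 0.2·0.6=0.1200, 0.2·0.5455=0.1091, 0.2·0.6364=0.1273. Summing gives P(white) = 0.54139.
P(Box 3 | white) = 0.1200 / 0.54139 = 0.222.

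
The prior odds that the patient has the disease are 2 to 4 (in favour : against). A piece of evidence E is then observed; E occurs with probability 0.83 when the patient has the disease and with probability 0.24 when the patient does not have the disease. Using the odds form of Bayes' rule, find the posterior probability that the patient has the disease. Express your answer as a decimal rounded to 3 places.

Posterior probability ≈ 0.634

Prior odds = 2/4 = 0.50000. In log-odds, ln(0.50000) = -0.69315.
Add log likelihood ratio: ln(3.4583) = 1.2408.
Posterior log-odds = 0.54764, so posterior odds = exp(0.54764) = 1.7292. Converting, P(H|E) = 1.7292/2.7292 = 0.634.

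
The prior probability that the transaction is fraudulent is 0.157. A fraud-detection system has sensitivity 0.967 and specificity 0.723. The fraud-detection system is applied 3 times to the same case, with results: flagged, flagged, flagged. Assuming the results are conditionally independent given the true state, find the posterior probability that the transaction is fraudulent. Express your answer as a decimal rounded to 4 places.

Let H be the event that the transaction is fraudulent; start with P(H) = 0.157. P('flagged'|H) = 0.967, P('flagged'|¬H) = 0.277.
Update on result 1 ('flagged'): P(H) ← 0.967·0.1570 / (0.967·0.1570 + 0.277·0.8430) = 0.15182/0.38533 = 0.3940.
Update on result 2 ('flagged'): P(H) ← 0.967·0.3940 / (0.967·0.3940 + 0.277·0.6060) = 0.38100/0.54886 = 0.6942.
Update on result 3 ('flagged'): P(H) ← 0.967·0.6942 / (0.967·0.6942 + 0.277·0.3058) = 0.67125/0.75597 = 0.8879.

Posterior P(H) ≈ 0.8879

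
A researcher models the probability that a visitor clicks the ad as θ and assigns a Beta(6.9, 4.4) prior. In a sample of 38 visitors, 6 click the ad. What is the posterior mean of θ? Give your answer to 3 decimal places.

Observing 6 successes and 32 failures updates Beta(6.9, 4.4) by adding the success and failure counts to the two shape parameters: α = 6.9+6 = 12.9, β = 4.4+32 = 36.4.
Posterior mean = α/(α+β) = 12.9/49.3 = 0.262.

Posterior mean ≈ 0.262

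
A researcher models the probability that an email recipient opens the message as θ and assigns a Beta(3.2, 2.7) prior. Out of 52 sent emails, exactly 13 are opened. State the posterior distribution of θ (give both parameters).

The binomial likelihood is conjugate to the Beta prior: with 13 successes and 39 failures, the posterior is Beta(3.2+13, 2.7+39) = Beta(16.2, 41.7).

Posterior: Beta(16.2, 41.7)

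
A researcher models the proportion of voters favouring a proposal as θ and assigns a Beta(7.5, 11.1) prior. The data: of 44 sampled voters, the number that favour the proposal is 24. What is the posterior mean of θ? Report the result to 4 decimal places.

Posterior mean ≈ 0.5032

The binomial likelihood is conjugate to the Beta prior: with 24 successes and 20 failures, the posterior is Beta(7.5+24, 11.1+20) = Beta(31.5, 31.1).
Posterior mean = α/(α+β) = 31.5/62.6 = 0.5032.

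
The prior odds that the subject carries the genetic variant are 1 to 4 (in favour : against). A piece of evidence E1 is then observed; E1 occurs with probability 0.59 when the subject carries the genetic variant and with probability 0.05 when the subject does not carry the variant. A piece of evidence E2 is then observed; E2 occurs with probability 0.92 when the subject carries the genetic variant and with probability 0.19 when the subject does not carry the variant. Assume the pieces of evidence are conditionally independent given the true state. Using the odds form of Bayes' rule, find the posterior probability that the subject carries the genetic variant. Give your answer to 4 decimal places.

Posterior probability ≈ 0.9346

Prior odds = 1/4 = 0.25000.
Likelihood ratio for E1 = 0.59/0.05 = 11.800.
Likelihood ratio for E2 = 0.92/0.19 = 4.8421.
Posterior odds = prior odds × LR₁ × LR₂ = 14.284.
Posterior probability = odds/(1+odds) = 14.284/15.284 = 0.9346.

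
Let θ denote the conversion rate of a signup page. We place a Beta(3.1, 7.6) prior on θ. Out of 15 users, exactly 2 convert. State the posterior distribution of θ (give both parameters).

Posterior: Beta(5.1, 20.6)

Observing 2 successes and 13 failures updates Beta(3.1, 7.6) by adding the success and failure counts to the two shape parameters: α = 3.1+2 = 5.1, β = 7.6+13 = 20.6.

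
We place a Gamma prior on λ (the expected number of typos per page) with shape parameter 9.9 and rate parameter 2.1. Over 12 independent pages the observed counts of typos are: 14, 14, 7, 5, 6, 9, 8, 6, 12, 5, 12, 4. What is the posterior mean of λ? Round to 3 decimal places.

Total count ∑xᵢ = 102 over n = 12 pages.
Gamma is conjugate to the Poisson likelihood: posterior is Gamma(shape = 9.9+102 = 111.9, rate = 2.1+12 = 14.1).
Posterior mean = shape/rate = 111.9/14.1 = 7.936.

Posterior mean ≈ 7.936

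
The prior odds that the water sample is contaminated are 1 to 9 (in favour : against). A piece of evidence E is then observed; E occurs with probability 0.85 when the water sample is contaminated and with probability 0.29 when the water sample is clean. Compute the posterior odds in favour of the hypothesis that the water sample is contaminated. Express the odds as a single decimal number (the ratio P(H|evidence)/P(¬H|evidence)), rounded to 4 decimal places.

Prior odds = 1/9 = 0.11111.
Likelihood ratio for E = 0.85/0.29 = 2.9310.
Posterior odds = prior odds × LR = 0.32567.

Posterior odds ≈ 0.3257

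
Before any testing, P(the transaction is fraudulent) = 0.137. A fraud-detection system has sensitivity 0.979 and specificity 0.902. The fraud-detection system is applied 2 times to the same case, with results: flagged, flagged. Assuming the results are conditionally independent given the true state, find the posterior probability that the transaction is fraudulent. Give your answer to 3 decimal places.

With H the event that the transaction is fraudulent, the joint likelihood of the observed sequence is P(data|H) = 0.979·0.979 = 0.95844 and P(data|¬H) = 0.098·0.098 = 0.0096040.
Bayes: P(H|data) = 0.137·0.95844 / (0.137·0.95844 + 0.863·0.0096040) = 0.13131/0.13959 = 0.9406.

Posterior P(H) ≈ 0.941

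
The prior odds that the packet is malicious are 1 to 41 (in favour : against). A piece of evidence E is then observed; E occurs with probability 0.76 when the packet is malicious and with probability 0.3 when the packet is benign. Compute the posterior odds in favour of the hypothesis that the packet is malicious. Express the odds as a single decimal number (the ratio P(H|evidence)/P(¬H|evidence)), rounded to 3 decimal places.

Posterior odds ≈ 0.062

Prior odds = 1/41 = 0.024390.
Likelihood ratio for E = 0.76/0.3 = 2.5333.
Posterior odds = prior odds × LR = 0.061789.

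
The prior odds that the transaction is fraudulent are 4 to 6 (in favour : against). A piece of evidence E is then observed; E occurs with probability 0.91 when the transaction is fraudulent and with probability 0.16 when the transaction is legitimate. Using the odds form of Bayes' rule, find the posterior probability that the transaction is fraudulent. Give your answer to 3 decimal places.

Posterior probability ≈ 0.791

Prior odds = 4/6 = 0.66667. In log-odds, ln(0.66667) = -0.40547.
Add log likelihood ratio: ln(5.6875) = 1.7383.
Posterior log-odds = 1.3328, so posterior odds = exp(1.3328) = 3.7917. Converting, P(H|E) = 3.7917/4.7917 = 0.791.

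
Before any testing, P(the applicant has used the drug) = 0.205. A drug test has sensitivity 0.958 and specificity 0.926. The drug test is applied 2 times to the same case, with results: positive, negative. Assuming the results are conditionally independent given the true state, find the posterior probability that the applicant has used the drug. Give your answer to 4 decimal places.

Let H be the event that the applicant has used the drug; start with P(H) = 0.205. P('positive'|H) = 0.958, P('positive'|¬H) = 0.074.
Update on result 1 ('positive'): P(H) ← 0.958·0.2050 / (0.958·0.2050 + 0.074·0.7950) = 0.19639/0.25522 = 0.7695.
Update on result 2 ('negative'): P(H) ← 0.042·0.7695 / (0.042·0.7695 + 0.926·0.2305) = 0.032319/0.24577 = 0.1315.

Posterior P(H) ≈ 0.1315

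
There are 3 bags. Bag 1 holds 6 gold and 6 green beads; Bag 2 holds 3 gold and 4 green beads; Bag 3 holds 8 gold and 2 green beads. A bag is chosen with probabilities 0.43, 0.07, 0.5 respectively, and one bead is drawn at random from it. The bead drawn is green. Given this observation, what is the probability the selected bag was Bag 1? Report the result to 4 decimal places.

Posterior probability ≈ 0.6056

Tabulate prior·likelihood by source: [1] prior 0.43, lik 0.5, product 0.2150; [2] prior 0.07, lik 0.5714, product 0.04000; [3] prior 0.5, lik 0.2, product 0.1000.
Normalizing constant = 0.35500; the posterior for Bag 1 is its product over the sum, 0.2150/0.35500 = 0.6056.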